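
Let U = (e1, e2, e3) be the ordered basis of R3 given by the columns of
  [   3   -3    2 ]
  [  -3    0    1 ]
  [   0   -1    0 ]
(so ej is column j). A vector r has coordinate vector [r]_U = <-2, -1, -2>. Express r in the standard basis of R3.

<-7, 4, 1>

The coordinates say r = -2e1 - e2 - 2e3; adding the scaled basis vectors gives <-7, 4, 1>.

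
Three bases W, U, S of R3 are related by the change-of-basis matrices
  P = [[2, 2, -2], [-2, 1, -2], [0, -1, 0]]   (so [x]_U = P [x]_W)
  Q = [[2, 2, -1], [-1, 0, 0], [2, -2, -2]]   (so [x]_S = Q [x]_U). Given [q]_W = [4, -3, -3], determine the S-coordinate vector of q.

Composing the changes, [q]_S = Q P [q]_W.
Q P = [[0, 7, -8], [-2, -2, 2], [8, 4, 0]]; applying this to [4, -3, -3] gives [3, -8, 20].

[3, -8, 20]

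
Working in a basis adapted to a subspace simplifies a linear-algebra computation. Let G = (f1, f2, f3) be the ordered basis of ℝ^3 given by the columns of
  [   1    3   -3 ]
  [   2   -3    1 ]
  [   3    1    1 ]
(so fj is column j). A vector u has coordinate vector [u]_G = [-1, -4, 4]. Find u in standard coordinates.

[-25, 14, -3]

By definition u = -f1 - 4f2 + 4f3.
Summing componentwise gives [-25, 14, -3].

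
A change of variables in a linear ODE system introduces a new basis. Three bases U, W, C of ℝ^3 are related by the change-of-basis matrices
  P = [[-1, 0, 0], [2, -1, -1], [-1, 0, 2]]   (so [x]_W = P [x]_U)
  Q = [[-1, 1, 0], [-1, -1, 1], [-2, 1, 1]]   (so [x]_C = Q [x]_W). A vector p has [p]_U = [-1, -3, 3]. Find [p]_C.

First [p]_W = P [p]_U = [1, -2, 7].
Then [p]_C = Q [p]_W = [-3, 8, 3].

[-3, 8, 3]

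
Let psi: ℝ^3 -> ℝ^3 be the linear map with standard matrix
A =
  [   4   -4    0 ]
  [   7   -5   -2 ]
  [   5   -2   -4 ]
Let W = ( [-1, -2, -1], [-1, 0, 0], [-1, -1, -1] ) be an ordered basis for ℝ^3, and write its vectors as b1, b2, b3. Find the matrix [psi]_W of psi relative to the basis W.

The j-th column of [psi]_W is [psi(bj)]_W.
psi(b1) = A b1 = [4, 5, 3] = -2b1 - b2 - b3, so column 1 is [-2, -1, -1].
Repeating for b2, b3 and assembling the columns gives [[-2, 2, 1], [-1, -1, 1], [-1, 3, -2]].

[[-2, 2, 1], [-1, -1, 1], [-1, 3, -2]]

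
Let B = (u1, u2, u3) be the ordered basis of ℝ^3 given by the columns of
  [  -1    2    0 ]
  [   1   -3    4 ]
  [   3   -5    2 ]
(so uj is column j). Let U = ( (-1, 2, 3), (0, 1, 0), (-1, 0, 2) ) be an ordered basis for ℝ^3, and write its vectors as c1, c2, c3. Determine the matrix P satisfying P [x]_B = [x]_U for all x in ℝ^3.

[[1, -1, 2], [-1, -1, 0], [0, -1, -2]]

Let M have columns uj and N have columns cj. Then for every x, N [x]_U = x = M [x]_B, so P = N^(-1) M.
Since det N = 1, N^(-1) has integer entries; multiplying gives P = [[1, -1, 2], [-1, -1, 0], [0, -1, -2]].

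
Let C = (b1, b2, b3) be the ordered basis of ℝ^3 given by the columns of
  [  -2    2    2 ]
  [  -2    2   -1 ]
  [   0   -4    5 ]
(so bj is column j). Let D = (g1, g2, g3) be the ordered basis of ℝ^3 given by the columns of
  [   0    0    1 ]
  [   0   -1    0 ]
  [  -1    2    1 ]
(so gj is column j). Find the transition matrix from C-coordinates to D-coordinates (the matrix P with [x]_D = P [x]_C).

[[2, 2, -1], [2, -2, 1], [-2, 2, 2]]

Take x = bj: its C-coordinates are the j-th standard unit vector, so P e_j — column j of P — equals [bj]_D.
b1 = 2g1 + 2g2 - 2g3, giving column 1 = <2, 2, -2>; repeating for each j gives P = [[2, 2, -1], [2, -2, 1], [-2, 2, 2]].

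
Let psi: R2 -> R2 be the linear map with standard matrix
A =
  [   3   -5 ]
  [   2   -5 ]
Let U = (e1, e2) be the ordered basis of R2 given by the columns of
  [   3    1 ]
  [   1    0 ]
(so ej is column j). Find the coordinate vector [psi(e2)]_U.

(2, -3)

Compute psi(e2) = A e2 = (3, 2) in standard coordinates.
Then write this in U-coordinates: solve for y in y_1 e1 + y_2 e2 = (3, 2).
This gives y = (2, -3), which is column 2 of [psi]_U.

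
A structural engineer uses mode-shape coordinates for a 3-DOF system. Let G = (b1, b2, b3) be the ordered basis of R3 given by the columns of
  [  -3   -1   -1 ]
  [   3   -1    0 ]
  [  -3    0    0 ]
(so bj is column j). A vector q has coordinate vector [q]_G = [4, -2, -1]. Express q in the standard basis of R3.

[-9, 14, -12]

By definition q = 4b1 - 2b2 - b3.
Summing componentwise gives [-9, 14, -12].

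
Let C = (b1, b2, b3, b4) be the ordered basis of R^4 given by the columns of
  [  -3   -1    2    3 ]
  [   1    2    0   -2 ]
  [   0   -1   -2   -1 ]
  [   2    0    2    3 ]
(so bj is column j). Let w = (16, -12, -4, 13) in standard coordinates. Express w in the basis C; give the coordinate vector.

(0, -3, 2, 3)

Write w = c_1 b1 + ... + c_4 b4 and solve for the c_i.
Solving this 4x4 system gives c = (0, -3, 2, 3).
Check: 0·b1 - 3b2 + 2b3 + 3b4 = (16, -12, -4, 13).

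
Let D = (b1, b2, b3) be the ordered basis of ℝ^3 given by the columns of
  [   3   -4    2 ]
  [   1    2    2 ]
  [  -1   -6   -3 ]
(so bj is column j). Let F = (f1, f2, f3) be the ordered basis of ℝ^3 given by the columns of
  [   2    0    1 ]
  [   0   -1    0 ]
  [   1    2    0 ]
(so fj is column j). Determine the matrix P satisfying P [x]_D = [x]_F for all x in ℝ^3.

[[1, -2, 1], [-1, -2, -2], [1, 0, 0]]

Take x = bj: its D-coordinates are the j-th standard unit vector, so P e_j — column j of P — equals [bj]_F.
b1 = f1 - f2 + f3, giving column 1 = (1, -1, 1); repeating for each j gives P = [[1, -2, 1], [-1, -2, -2], [1, 0, 0]].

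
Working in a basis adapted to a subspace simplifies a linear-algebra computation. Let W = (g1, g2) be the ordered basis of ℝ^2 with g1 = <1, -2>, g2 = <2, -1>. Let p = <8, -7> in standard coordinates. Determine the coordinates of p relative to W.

[p]_W is the unique c with M c = p, where M has columns g1, g2.
System: c_1 + 2c_2 = 8, -2c_1 - c_2 = -7; solving gives c_1 = 2, c_2 = 3.
Check: 2g1 + 3g2 = <8, -7>.

<2, 3>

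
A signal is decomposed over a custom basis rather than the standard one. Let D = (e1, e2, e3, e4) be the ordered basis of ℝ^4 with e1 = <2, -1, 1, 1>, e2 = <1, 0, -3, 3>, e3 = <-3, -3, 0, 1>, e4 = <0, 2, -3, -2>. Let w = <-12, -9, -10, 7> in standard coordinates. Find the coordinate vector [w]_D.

Write w = c_1 e1 + ... + c_4 e4 and solve for the c_i.
Gaussian elimination on [M | w] yields c = (-1, 2, 4, 1).
Check: -e1 + 2e2 + 4e3 + e4 = <-12, -9, -10, 7>.

<-1, 2, 4, 1>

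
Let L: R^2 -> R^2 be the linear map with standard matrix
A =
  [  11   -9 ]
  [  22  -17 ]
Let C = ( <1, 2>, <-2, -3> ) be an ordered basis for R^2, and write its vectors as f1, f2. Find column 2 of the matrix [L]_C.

Column 2 of [L]_C is the C-coordinate vector of L(f2).
In standard coordinates L(f2) = A f2 = <5, 7>.
Converting to C: <5, 7> = -f1 - 3f2, so the coordinate vector is <-1, -3>.

<-1, -3>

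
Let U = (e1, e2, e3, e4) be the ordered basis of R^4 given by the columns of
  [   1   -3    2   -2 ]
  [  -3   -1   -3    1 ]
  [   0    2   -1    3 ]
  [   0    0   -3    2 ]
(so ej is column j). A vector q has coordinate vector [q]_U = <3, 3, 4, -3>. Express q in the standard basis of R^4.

<8, -27, -7, -18>

The coordinates say q = 3e1 + 3e2 + 4e3 - 3e4; adding the scaled basis vectors gives <8, -27, -7, -18>.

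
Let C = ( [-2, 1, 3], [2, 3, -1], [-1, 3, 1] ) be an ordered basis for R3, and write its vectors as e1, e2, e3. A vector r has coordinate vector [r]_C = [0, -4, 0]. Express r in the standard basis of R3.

[-8, -12, 4]

By definition r = 0·e1 - 4e2 + 0·e3.
Summing componentwise gives [-8, -12, 4].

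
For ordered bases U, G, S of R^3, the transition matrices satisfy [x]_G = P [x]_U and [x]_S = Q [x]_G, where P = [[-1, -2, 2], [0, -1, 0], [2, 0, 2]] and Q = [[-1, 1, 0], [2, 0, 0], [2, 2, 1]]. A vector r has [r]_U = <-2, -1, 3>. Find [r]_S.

<-9, 20, 24>

Apply P to get G-coordinates <10, 1, 2>, then Q to get S-coordinates.
The result is [r]_S = <-9, 20, 24>.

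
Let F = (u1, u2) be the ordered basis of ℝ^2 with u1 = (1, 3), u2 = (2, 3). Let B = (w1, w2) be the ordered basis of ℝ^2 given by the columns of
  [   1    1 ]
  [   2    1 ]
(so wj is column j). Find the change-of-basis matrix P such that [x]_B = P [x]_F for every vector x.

Let M have columns uj and N have columns wj. Then for every x, N [x]_B = x = M [x]_F, so P = N^(-1) M.
Since det N = -1, N^(-1) has integer entries; multiplying gives P = [[2, 1], [-1, 1]].

[[2, 1], [-1, 1]]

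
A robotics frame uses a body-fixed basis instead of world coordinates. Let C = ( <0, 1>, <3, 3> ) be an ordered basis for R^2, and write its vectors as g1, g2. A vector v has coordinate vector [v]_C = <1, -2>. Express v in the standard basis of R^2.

By definition v = g1 - 2g2.
Summing componentwise gives <-6, -5>.

<-6, -5>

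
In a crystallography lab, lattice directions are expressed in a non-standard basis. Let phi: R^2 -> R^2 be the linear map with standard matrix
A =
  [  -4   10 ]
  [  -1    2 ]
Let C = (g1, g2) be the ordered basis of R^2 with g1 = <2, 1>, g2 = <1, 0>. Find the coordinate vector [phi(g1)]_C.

Compute phi(g1) = A g1 = <2, 0> in standard coordinates.
Then write this in C-coordinates: solve for y in y_1 g1 + y_2 g2 = <2, 0>.
This gives y = <0, 2>, which is column 1 of [phi]_C.

<0, 2>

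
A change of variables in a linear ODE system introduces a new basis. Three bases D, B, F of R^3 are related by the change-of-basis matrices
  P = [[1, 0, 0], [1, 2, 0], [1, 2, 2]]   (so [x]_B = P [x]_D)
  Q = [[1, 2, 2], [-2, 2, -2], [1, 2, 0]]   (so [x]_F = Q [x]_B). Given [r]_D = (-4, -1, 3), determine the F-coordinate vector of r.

(-16, -4, -16)

Apply P to get B-coordinates (-4, -6, 0), then Q to get F-coordinates.
The result is [r]_F = (-16, -4, -16).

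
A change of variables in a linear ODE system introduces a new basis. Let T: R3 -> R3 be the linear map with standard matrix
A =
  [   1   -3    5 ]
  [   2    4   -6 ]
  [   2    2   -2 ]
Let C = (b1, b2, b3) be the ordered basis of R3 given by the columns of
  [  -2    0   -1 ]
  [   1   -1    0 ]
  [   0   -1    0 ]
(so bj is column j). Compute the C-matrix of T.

The j-th column of [T]_C is [T(bj)]_C.
T(b1) = A b1 = [-5, 0, -2] = 2b1 + 2b2 + b3, so column 1 is [2, 2, 1].
Repeating for b2, b3 and assembling the columns gives [[2, 2, 0], [2, 0, 2], [1, -2, 1]].

[[2, 2, 0], [2, 0, 2], [1, -2, 1]]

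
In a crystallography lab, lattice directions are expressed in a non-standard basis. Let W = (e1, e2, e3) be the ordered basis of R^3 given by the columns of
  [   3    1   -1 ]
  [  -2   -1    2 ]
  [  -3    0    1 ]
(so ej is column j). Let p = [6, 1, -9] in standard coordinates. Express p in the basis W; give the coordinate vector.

[4, -3, 3]

We seek scalars with c_1 e1 + ... + c_3 e3 = p; equivalently solve M c = p where the columns of M are e1, ..., e3.
Row-reducing the augmented matrix [M | p] gives c = (4, -3, 3).
Check: 4e1 - 3e2 + 3e3 = [6, 1, -9].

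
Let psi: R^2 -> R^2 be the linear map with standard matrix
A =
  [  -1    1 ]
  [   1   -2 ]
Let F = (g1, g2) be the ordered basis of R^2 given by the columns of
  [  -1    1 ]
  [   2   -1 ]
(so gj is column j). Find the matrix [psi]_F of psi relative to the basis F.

[[-2, 1], [1, -1]]

With P the matrix whose columns are g1, g2, [psi]_F = P^(-1) A P.
Column by column: psi(g1) = A g1 = <3, -5>; its F-coordinates <-2, 1> give column 1.
Continuing for each basis vector yields [psi]_F = [[-2, 1], [1, -1]].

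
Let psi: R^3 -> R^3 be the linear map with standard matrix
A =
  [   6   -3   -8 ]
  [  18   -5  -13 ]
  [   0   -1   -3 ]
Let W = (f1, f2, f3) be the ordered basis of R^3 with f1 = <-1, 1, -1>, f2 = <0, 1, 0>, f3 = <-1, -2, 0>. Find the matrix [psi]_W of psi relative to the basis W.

[[-2, 1, -2], [-2, -2, -2], [3, 2, 2]]

Let P have columns f1, ..., f3. Then [psi]_W = P^(-1) A P.
Here det P = -1, so P^(-1) is integer; computing A P first and then P^(-1)(A P) gives [[-2, 1, -2], [-2, -2, -2], [3, 2, 2]].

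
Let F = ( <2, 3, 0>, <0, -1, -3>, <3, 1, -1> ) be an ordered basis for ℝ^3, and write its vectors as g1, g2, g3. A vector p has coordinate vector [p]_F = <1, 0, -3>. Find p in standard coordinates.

<-7, 0, 3>

p = M [p]_F, where M has columns g1, ..., g3.
Carrying out the matrix-vector product, p = <-7, 0, 3>.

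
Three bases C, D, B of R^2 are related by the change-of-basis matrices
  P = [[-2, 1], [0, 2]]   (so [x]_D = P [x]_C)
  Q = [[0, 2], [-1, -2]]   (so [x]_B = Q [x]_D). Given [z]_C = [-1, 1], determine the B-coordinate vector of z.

Composing the changes, [z]_B = Q P [z]_C.
Q P = [[0, 4], [2, -5]]; applying this to [-1, 1] gives [4, -7].

[4, -7]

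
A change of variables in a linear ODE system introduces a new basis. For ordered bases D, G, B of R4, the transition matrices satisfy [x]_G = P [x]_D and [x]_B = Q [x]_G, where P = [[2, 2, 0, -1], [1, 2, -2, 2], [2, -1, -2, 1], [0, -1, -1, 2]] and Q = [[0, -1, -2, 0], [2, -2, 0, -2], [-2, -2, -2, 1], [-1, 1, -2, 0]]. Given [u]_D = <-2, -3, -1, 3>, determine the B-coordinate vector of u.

Composing the changes, [u]_B = Q P [u]_D.
Q P = [[-5, 0, 6, -4], [2, 2, 6, -10], [-10, -7, 7, -2], [-5, 2, 2, 1]]; applying this to <-2, -3, -1, 3> gives <-8, -46, 28, 5>.

<-8, -46, 28, 5>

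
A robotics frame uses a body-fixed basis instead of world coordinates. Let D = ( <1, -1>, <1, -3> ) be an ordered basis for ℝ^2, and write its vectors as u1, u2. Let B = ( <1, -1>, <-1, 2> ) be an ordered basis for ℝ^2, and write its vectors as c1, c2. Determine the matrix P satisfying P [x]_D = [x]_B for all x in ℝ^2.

Let M have columns uj and N have columns cj. Then for every x, N [x]_B = x = M [x]_D, so P = N^(-1) M.
Since det N = 1, N^(-1) has integer entries; multiplying gives P = [[1, -1], [0, -2]].

[[1, -1], [0, -2]]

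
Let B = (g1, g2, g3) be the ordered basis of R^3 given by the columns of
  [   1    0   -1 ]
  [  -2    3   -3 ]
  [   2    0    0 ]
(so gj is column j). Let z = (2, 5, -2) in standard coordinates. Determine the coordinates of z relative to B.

[z]_B is the unique c with M c = z, where M has columns g1, ..., g3.
Gaussian elimination on [M | z] yields c = (-1, -2, -3).
Check: -g1 - 2g2 - 3g3 = (2, 5, -2).

(-1, -2, -3)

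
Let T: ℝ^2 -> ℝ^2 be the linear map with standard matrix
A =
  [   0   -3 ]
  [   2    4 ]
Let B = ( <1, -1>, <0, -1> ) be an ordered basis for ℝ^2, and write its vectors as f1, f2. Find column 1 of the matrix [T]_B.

Column 1 of [T]_B is the B-coordinate vector of T(f1).
In standard coordinates T(f1) = A f1 = <3, -2>.
Converting to B: <3, -2> = 3f1 - f2, so the coordinate vector is <3, -1>.

<3, -1>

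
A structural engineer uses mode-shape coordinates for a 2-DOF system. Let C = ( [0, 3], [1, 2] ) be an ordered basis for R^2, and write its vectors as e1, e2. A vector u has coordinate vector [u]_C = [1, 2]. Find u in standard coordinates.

The coordinates say u = e1 + 2e2; adding the scaled basis vectors gives [2, 7].

[2, 7]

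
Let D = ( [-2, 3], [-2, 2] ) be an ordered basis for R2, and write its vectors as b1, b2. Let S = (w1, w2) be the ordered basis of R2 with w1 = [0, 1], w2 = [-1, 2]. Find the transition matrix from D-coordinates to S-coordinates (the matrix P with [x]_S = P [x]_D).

Let M have columns bj and N have columns wj. Then for every x, N [x]_S = x = M [x]_D, so P = N^(-1) M.
Since det N = 1, N^(-1) has integer entries; multiplying gives P = [[-1, -2], [2, 2]].

[[-1, -2], [2, 2]]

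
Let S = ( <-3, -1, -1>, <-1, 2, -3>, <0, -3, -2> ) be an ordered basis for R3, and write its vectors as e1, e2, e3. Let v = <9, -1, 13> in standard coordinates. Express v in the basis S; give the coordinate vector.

[v]_S is the unique c with M c = v, where M has columns e1, ..., e3.
Row-reducing the augmented matrix [M | v] gives c = (-2, -3, -1).
Check: -2e1 - 3e2 - e3 = <9, -1, 13>.

<-2, -3, -1>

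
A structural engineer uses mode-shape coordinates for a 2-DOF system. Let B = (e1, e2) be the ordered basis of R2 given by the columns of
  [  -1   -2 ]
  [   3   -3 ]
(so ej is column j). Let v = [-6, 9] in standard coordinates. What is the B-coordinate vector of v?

[v]_B is the unique c with M c = v, where M has columns e1, e2.
System: -c_1 - 2c_2 = -6, 3c_1 - 3c_2 = 9; solving gives c_1 = 4, c_2 = 1.
Check: 4e1 + e2 = [-6, 9].

[4, 1]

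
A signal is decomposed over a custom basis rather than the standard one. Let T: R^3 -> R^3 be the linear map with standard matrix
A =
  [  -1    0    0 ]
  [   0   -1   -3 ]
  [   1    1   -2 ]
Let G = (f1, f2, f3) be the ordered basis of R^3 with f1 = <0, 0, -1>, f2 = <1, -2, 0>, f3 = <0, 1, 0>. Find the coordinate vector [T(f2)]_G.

Compute T(f2) = A f2 = <-1, 2, -1> in standard coordinates.
Then write this in G-coordinates: solve for y in y_1 f1 + ... + y_3 f3 = <-1, 2, -1>.
This gives y = <1, -1, 0>, which is column 2 of [T]_G.

<1, -1, 0>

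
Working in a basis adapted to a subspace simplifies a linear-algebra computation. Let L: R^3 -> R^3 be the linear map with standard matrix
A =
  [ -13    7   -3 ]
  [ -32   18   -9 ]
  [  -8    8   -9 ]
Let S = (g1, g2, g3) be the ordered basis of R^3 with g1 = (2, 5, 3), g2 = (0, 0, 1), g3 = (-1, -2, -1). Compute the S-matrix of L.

The j-th column of [L]_S is [L(gj)]_S.
L(g1) = A g1 = (0, -1, -3) = -g1 - 2g2 - 2g3, so column 1 is (-1, -2, -2).
Repeating for g2, g3 and assembling the columns gives [[-1, -3, 1], [-2, -3, -2], [-2, -3, 0]].

[[-1, -3, 1], [-2, -3, -2], [-2, -3, 0]]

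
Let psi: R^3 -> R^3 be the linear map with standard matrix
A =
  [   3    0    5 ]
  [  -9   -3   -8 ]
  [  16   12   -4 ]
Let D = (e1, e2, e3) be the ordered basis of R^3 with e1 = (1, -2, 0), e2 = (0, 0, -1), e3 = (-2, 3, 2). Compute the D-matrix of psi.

[[-3, -1, 2], [2, 0, 2], [-3, 2, -1]]

With P the matrix whose columns are e1, ..., e3, [psi]_D = P^(-1) A P.
Column by column: psi(e1) = A e1 = (3, -3, -8); its D-coordinates (-3, 2, -3) give column 1.
Continuing for each basis vector yields [psi]_D = [[-3, -1, 2], [2, 0, 2], [-3, 2, -1]].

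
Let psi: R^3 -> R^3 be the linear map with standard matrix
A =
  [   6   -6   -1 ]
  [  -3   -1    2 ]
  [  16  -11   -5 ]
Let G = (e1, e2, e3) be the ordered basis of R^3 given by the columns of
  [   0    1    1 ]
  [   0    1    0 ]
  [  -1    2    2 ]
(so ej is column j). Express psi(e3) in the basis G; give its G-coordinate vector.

Column 3 of [psi]_G is the G-coordinate vector of psi(e3).
In standard coordinates psi(e3) = A e3 = (4, 1, 6).
Converting to G: (4, 1, 6) = 2e1 + e2 + 3e3, so the coordinate vector is (2, 1, 3).

(2, 1, 3)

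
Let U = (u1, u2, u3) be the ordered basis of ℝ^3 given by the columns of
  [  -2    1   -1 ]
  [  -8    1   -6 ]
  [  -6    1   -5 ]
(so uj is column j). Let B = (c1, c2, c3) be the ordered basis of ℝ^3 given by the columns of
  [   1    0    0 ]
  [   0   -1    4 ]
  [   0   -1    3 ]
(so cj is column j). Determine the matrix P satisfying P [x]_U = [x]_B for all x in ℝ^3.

Let M have columns uj and N have columns cj. Then for every x, N [x]_B = x = M [x]_U, so P = N^(-1) M.
Since det N = 1, N^(-1) has integer entries; multiplying gives P = [[-2, 1, -1], [0, -1, 2], [-2, 0, -1]].

[[-2, 1, -1], [0, -1, 2], [-2, 0, -1]]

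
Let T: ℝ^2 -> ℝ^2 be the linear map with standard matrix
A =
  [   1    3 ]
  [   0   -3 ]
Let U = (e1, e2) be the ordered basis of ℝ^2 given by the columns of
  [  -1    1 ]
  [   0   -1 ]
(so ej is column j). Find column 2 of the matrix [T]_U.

Compute T(e2) = A e2 = (-2, 3) in standard coordinates.
Then write this in U-coordinates: solve for y in y_1 e1 + y_2 e2 = (-2, 3).
This gives y = (-1, -3), which is column 2 of [T]_U.

(-1, -3)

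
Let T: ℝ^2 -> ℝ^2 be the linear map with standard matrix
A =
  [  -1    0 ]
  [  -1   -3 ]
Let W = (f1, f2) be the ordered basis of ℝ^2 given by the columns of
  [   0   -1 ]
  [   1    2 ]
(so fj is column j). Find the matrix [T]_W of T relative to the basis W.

[[-3, -3], [0, -1]]

With P the matrix whose columns are f1, f2, [T]_W = P^(-1) A P.
Column by column: T(f1) = A f1 = <0, -3>; its W-coordinates <-3, 0> give column 1.
Continuing for each basis vector yields [T]_W = [[-3, -3], [0, -1]].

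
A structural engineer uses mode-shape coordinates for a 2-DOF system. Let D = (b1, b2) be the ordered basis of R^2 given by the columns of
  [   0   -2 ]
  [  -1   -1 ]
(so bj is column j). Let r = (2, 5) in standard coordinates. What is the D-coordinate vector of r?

(-4, -1)

Write r = c_1 b1 + c_2 b2 and solve for the c_i.
System: 0c_1 - 2c_2 = 2, -c_1 - c_2 = 5; solving gives c_1 = -4, c_2 = -1.
Check: -4b1 - b2 = (2, 5).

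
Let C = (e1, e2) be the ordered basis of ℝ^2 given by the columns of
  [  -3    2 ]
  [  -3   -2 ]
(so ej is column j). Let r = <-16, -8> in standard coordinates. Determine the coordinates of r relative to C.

Write r = c_1 e1 + c_2 e2 and solve for the c_i.
System: -3c_1 + 2c_2 = -16, -3c_1 - 2c_2 = -8; solving gives c_1 = 4, c_2 = -2.
Check: 4e1 - 2e2 = <-16, -8>.

<4, -2>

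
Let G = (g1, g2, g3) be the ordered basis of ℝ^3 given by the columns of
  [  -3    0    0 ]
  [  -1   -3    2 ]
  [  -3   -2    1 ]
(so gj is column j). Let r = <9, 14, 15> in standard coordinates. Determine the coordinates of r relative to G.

We seek scalars with c_1 g1 + ... + c_3 g3 = r; equivalently solve M c = r where the columns of M are g1, ..., g3.
Row-reducing the augmented matrix [M | r] gives c = (-3, -1, 4).
Check: -3g1 - g2 + 4g3 = <9, 14, 15>.

<-3, -1, 4>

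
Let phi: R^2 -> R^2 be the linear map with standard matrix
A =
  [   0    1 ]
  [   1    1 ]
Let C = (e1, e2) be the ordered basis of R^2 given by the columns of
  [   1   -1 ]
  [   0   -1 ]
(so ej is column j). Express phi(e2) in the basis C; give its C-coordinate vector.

(1, 2)

Column 2 of [phi]_C is the C-coordinate vector of phi(e2).
In standard coordinates phi(e2) = A e2 = (-1, -2).
Converting to C: (-1, -2) = e1 + 2e2, so the coordinate vector is (1, 2).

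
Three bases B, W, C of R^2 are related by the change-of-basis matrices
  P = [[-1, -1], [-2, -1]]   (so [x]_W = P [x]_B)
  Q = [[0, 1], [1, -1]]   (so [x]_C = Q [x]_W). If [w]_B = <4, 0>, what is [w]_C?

<-8, 4>

Apply P to get W-coordinates <-4, -8>, then Q to get C-coordinates.
The result is [w]_C = <-8, 4>.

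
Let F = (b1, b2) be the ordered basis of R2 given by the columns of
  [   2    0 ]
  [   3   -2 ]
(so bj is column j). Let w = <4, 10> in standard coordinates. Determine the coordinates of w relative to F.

We seek scalars with c_1 b1 + c_2 b2 = w; equivalently solve M c = w where the columns of M are b1, b2.
System: 2c_1 + 0c_2 = 4, 3c_1 - 2c_2 = 10; solving gives c_1 = 2, c_2 = -2.
Check: 2b1 - 2b2 = <4, 10>.

<2, -2>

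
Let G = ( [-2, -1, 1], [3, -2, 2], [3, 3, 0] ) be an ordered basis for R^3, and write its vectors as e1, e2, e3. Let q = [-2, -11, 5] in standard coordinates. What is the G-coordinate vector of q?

[q]_G is the unique c with M c = q, where M has columns e1, ..., e3.
Gaussian elimination on [M | q] yields c = (1, 2, -2).
Check: e1 + 2e2 - 2e3 = [-2, -11, 5].

[1, 2, -2]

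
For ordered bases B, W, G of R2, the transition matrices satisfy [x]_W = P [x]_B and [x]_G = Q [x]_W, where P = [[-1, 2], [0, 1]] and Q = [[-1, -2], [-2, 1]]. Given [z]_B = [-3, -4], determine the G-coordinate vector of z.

[13, 6]

First [z]_W = P [z]_B = [-5, -4].
Then [z]_G = Q [z]_W = [13, 6].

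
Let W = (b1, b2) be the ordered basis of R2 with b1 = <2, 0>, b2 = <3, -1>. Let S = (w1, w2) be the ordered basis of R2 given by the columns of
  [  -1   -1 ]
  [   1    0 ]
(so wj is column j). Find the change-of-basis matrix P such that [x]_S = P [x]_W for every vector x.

[[0, -1], [-2, -2]]

Let M have columns bj and N have columns wj. Then for every x, N [x]_S = x = M [x]_W, so P = N^(-1) M.
Since det N = 1, N^(-1) has integer entries; multiplying gives P = [[0, -1], [-2, -2]].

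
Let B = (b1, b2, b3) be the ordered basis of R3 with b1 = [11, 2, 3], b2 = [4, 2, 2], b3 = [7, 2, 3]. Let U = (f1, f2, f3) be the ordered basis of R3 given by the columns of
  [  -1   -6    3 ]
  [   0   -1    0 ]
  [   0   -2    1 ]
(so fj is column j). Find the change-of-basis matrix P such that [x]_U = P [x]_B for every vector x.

[[-2, 2, 2], [-2, -2, -2], [-1, -2, -1]]

Take x = bj: its B-coordinates are the j-th standard unit vector, so P e_j — column j of P — equals [bj]_U.
b1 = -2f1 - 2f2 - f3, giving column 1 = [-2, -2, -1]; repeating for each j gives P = [[-2, 2, 2], [-2, -2, -2], [-1, -2, -1]].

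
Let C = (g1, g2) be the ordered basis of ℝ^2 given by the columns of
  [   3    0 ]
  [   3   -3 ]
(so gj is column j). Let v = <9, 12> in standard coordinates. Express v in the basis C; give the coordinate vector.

Write v = c_1 g1 + c_2 g2 and solve for the c_i.
System: 3c_1 + 0c_2 = 9, 3c_1 - 3c_2 = 12; solving gives c_1 = 3, c_2 = -1.
Check: 3g1 - g2 = <9, 12>.

<3, -1>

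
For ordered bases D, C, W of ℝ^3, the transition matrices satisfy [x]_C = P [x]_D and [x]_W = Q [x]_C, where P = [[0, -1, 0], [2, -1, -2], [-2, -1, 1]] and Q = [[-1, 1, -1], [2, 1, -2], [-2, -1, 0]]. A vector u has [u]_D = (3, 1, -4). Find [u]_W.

(25, 33, -11)

First [u]_C = P [u]_D = (-1, 13, -11).
Then [u]_W = Q [u]_C = (25, 33, -11).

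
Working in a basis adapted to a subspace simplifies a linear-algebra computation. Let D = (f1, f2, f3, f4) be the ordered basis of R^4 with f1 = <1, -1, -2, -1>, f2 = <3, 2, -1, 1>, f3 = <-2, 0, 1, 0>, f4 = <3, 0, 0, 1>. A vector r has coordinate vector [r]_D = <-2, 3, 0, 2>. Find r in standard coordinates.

<13, 8, 1, 7>

The coordinates say r = -2f1 + 3f2 + 0·f3 + 2f4; adding the scaled basis vectors gives <13, 8, 1, 7>.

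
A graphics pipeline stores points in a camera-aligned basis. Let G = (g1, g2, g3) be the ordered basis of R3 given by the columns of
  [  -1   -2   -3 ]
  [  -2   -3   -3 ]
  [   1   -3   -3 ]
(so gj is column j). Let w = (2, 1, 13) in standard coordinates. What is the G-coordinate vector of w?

[w]_G is the unique c with M c = w, where M has columns g1, ..., g3.
Solving this 3x3 system gives c = (4, -3, 0).
Check: 4g1 - 3g2 + 0·g3 = (2, 1, 13).

(4, -3, 0)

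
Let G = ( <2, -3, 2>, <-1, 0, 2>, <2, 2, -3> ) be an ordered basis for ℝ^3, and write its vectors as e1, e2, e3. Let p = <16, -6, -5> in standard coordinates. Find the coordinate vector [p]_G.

[p]_G is the unique c with M c = p, where M has columns e1, ..., e3.
Solving this 3x3 system gives c = (4, -2, 3).
Check: 4e1 - 2e2 + 3e3 = <16, -6, -5>.

<4, -2, 3>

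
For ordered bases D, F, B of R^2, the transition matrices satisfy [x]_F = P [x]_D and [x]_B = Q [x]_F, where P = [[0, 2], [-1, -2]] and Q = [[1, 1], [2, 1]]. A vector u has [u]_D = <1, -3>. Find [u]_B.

Composing the changes, [u]_B = Q P [u]_D.
Q P = [[-1, 0], [-1, 2]]; applying this to <1, -3> gives <-1, -7>.

<-1, -7>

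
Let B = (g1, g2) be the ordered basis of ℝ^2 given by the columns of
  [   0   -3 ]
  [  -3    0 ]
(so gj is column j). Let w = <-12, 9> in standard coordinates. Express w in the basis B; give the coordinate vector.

[w]_B is the unique c with M c = w, where M has columns g1, g2.
System: 0c_1 - 3c_2 = -12, -3c_1 + 0c_2 = 9; solving gives c_1 = -3, c_2 = 4.
Check: -3g1 + 4g2 = <-12, 9>.

<-3, 4>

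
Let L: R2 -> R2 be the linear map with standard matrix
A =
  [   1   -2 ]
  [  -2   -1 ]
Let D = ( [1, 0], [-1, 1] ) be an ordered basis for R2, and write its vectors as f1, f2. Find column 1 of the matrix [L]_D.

[-1, -2]

Column 1 of [L]_D is the D-coordinate vector of L(f1).
In standard coordinates L(f1) = A f1 = [1, -2].
Converting to D: [1, -2] = -f1 - 2f2, so the coordinate vector is [-1, -2].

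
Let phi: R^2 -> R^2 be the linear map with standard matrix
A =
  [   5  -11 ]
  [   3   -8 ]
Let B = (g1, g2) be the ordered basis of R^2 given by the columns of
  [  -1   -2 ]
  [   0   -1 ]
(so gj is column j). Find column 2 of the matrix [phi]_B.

Column 2 of [phi]_B is the B-coordinate vector of phi(g2).
In standard coordinates phi(g2) = A g2 = (1, 2).
Converting to B: (1, 2) = 3g1 - 2g2, so the coordinate vector is (3, -2).

(3, -2)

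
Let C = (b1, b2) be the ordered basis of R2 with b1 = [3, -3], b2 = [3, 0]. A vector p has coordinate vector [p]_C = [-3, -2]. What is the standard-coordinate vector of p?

[-15, 9]

The coordinates say p = -3b1 - 2b2; adding the scaled basis vectors gives [-15, 9].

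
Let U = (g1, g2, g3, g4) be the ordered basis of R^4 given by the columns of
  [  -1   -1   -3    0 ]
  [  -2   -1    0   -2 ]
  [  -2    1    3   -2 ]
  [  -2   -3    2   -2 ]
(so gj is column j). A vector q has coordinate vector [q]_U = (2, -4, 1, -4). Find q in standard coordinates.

(-1, 8, 3, 18)

By definition q = 2g1 - 4g2 + g3 - 4g4.
Summing componentwise gives (-1, 8, 3, 18).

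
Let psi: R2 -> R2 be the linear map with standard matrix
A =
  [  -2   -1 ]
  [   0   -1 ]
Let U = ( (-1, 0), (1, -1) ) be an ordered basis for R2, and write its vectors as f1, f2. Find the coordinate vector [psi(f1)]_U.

Compute psi(f1) = A f1 = (2, 0) in standard coordinates.
Then write this in U-coordinates: solve for y in y_1 f1 + y_2 f2 = (2, 0).
This gives y = (-2, 0), which is column 1 of [psi]_U.

(-2, 0)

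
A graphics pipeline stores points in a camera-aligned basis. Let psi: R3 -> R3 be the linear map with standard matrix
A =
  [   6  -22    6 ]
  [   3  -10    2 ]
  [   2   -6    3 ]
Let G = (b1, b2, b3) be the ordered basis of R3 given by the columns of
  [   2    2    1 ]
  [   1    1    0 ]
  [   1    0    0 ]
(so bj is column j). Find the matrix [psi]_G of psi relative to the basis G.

With P the matrix whose columns are b1, ..., b3, [psi]_G = P^(-1) A P.
Column by column: psi(b1) = A b1 = (-4, -2, 1); its G-coordinates (1, -3, 0) give column 1.
Continuing for each basis vector yields [psi]_G = [[1, -2, 2], [-3, -2, 1], [0, -2, 0]].

[[1, -2, 2], [-3, -2, 1], [0, -2, 0]]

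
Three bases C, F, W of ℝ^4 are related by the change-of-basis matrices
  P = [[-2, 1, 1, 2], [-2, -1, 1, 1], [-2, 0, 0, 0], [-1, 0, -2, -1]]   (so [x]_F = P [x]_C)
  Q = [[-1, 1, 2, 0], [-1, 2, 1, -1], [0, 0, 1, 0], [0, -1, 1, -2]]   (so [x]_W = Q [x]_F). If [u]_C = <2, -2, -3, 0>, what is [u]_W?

First [u]_F = P [u]_C = <-9, -5, -4, 4>.
Then [u]_W = Q [u]_F = <-4, -9, -4, -7>.

<-4, -9, -4, -7>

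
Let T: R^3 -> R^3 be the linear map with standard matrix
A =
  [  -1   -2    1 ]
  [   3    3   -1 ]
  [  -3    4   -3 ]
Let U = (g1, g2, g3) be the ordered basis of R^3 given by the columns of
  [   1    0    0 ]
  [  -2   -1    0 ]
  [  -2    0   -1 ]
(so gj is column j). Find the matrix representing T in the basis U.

With P the matrix whose columns are g1, ..., g3, [T]_U = P^(-1) A P.
Column by column: T(g1) = A g1 = [1, -1, -5]; its U-coordinates [1, -1, 3] give column 1.
Continuing for each basis vector yields [T]_U = [[1, 2, -1], [-1, -1, 1], [3, 0, -1]].

[[1, 2, -1], [-1, -1, 1], [3, 0, -1]]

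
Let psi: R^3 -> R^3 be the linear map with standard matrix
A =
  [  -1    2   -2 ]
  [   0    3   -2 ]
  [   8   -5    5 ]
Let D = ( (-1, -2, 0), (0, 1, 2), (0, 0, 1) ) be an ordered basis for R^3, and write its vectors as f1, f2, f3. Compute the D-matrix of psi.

[[3, 2, 2], [0, 3, 2], [2, -1, 1]]

Let P have columns f1, ..., f3. Then [psi]_D = P^(-1) A P.
Here det P = -1, so P^(-1) is integer; computing A P first and then P^(-1)(A P) gives [[3, 2, 2], [0, 3, 2], [2, -1, 1]].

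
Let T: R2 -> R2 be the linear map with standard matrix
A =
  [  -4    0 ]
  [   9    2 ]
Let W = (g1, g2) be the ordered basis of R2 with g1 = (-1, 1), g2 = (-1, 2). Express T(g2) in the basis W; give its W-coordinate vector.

Column 2 of [T]_W is the W-coordinate vector of T(g2).
In standard coordinates T(g2) = A g2 = (4, -5).
Converting to W: (4, -5) = -3g1 - g2, so the coordinate vector is (-3, -1).

(-3, -1)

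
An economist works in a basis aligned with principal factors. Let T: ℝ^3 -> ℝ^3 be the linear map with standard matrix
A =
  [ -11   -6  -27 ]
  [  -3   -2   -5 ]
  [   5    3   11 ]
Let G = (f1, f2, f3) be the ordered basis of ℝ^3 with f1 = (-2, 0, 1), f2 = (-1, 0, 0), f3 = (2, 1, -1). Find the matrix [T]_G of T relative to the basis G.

With P the matrix whose columns are f1, ..., f3, [T]_G = P^(-1) A P.
Column by column: T(f1) = A f1 = (-5, 1, 1); its G-coordinates (2, 3, 1) give column 1.
Continuing for each basis vector yields [T]_G = [[2, -2, -1], [3, -1, -3], [1, 3, -3]].

[[2, -2, -1], [3, -1, -3], [1, 3, -3]]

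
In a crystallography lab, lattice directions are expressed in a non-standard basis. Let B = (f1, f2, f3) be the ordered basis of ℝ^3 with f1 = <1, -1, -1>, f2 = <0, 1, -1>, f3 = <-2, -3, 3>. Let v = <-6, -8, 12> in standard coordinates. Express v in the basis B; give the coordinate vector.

[v]_B is the unique c with M c = v, where M has columns f1, ..., f3.
Gaussian elimination on [M | v] yields c = (-2, -4, 2).
Check: -2f1 - 4f2 + 2f3 = <-6, -8, 12>.

<-2, -4, 2>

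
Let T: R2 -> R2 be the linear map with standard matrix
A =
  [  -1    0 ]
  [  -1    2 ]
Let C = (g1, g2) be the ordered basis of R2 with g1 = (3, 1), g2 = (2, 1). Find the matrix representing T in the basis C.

[[-1, -2], [0, 2]]

Let P have columns g1, g2. Then [T]_C = P^(-1) A P.
Here det P = 1, so P^(-1) is integer; computing A P first and then P^(-1)(A P) gives [[-1, -2], [0, 2]].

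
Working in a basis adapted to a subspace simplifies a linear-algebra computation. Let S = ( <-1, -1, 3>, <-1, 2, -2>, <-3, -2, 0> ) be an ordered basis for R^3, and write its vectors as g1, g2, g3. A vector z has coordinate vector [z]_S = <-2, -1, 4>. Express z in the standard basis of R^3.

<-9, -8, -4>

The coordinates say z = -2g1 - g2 + 4g3; adding the scaled basis vectors gives <-9, -8, -4>.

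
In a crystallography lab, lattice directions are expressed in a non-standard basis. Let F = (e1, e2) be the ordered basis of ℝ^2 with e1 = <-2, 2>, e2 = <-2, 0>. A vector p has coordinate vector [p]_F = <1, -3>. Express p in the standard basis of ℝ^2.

p = M [p]_F, where M has columns e1, e2.
Carrying out the matrix-vector product, p = <4, 2>.

<4, 2>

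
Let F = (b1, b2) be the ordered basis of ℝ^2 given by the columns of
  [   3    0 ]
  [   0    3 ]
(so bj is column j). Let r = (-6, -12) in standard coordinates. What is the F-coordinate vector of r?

(-2, -4)

[r]_F is the unique c with M c = r, where M has columns b1, b2.
System: 3c_1 + 0c_2 = -6, 0c_1 + 3c_2 = -12; solving gives c_1 = -2, c_2 = -4.
Check: -2b1 - 4b2 = (-6, -12).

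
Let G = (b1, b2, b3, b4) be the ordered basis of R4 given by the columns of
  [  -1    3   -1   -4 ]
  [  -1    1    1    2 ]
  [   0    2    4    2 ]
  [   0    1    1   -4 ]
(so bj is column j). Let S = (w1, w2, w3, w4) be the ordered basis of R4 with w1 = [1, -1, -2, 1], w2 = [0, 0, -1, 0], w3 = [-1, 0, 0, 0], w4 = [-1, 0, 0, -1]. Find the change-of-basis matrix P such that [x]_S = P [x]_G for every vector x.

[[1, -1, -1, -2], [-2, 0, -2, 2], [1, -2, 2, 0], [1, -2, -2, 2]]

Take x = bj: its G-coordinates are the j-th standard unit vector, so P e_j — column j of P — equals [bj]_S.
b1 = w1 - 2w2 + w3 + w4, giving column 1 = [1, -2, 1, 1]; repeating for each j gives P = [[1, -1, -1, -2], [-2, 0, -2, 2], [1, -2, 2, 0], [1, -2, -2, 2]].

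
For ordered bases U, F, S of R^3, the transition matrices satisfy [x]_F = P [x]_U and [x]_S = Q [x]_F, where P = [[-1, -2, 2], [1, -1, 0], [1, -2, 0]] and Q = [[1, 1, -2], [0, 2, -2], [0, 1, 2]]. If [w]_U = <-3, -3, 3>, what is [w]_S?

<9, -6, 6>

Composing the changes, [w]_S = Q P [w]_U.
Q P = [[-2, 1, 2], [0, 2, 0], [3, -5, 0]]; applying this to <-3, -3, 3> gives <9, -6, 6>.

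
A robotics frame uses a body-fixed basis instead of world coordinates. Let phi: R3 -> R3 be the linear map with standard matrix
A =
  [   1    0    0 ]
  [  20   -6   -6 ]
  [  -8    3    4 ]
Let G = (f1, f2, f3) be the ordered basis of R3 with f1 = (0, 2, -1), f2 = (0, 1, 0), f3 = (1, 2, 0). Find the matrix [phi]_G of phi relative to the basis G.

Let P have columns f1, ..., f3. Then [phi]_G = P^(-1) A P.
Here det P = 1, so P^(-1) is integer; computing A P first and then P^(-1)(A P) gives [[-2, -3, 2], [-2, 0, 2], [0, 0, 1]].

[[-2, -3, 2], [-2, 0, 2], [0, 0, 1]]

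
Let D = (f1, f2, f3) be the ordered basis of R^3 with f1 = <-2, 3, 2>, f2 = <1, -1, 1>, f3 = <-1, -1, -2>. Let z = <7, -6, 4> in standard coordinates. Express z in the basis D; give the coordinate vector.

<-1, 4, -1>

Write z = c_1 f1 + ... + c_3 f3 and solve for the c_i.
Gaussian elimination on [M | z] yields c = (-1, 4, -1).
Check: -f1 + 4f2 - f3 = <7, -6, 4>.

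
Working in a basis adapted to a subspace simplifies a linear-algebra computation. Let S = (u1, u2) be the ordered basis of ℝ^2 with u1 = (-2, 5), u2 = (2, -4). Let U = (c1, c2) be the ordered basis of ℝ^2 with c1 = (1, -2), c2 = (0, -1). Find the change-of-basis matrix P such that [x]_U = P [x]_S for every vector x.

Let M have columns uj and N have columns cj. Then for every x, N [x]_U = x = M [x]_S, so P = N^(-1) M.
Since det N = -1, N^(-1) has integer entries; multiplying gives P = [[-2, 2], [-1, 0]].

[[-2, 2], [-1, 0]]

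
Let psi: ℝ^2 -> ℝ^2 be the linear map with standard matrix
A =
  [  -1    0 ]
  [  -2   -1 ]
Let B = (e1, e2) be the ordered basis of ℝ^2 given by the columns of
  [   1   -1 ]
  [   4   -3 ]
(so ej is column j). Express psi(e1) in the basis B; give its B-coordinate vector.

[-3, -2]

Column 1 of [psi]_B is the B-coordinate vector of psi(e1).
In standard coordinates psi(e1) = A e1 = [-1, -6].
Converting to B: [-1, -6] = -3e1 - 2e2, so the coordinate vector is [-3, -2].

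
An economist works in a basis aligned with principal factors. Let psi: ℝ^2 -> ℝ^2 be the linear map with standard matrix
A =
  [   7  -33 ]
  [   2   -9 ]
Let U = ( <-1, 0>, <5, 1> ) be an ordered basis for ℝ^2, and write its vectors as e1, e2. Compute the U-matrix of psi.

The j-th column of [psi]_U is [psi(ej)]_U.
psi(e1) = A e1 = <-7, -2> = -3e1 - 2e2, so column 1 is <-3, -2>.
Repeating for e2 and assembling the columns gives [[-3, 3], [-2, 1]].

[[-3, 3], [-2, 1]]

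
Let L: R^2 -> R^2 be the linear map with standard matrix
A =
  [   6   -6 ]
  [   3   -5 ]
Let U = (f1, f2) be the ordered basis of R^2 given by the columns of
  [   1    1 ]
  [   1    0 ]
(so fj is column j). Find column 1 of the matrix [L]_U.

Compute L(f1) = A f1 = [0, -2] in standard coordinates.
Then write this in U-coordinates: solve for y in y_1 f1 + y_2 f2 = [0, -2].
This gives y = [-2, 2], which is column 1 of [L]_U.

[-2, 2]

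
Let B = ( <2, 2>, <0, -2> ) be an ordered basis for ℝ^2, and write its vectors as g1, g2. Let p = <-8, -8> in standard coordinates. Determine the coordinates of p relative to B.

We seek scalars with c_1 g1 + c_2 g2 = p; equivalently solve M c = p where the columns of M are g1, g2.
System: 2c_1 + 0c_2 = -8, 2c_1 - 2c_2 = -8; solving gives c_1 = -4, c_2 = 0.
Check: -4g1 + 0·g2 = <-8, -8>.

<-4, 0>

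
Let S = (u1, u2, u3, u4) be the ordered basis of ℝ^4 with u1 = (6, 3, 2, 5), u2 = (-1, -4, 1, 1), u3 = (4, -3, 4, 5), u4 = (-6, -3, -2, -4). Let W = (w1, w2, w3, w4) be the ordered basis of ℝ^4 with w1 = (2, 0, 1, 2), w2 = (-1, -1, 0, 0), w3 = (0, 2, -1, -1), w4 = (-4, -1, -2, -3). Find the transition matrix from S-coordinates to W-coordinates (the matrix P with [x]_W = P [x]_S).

[[2, 1, 0, -1], [2, -1, 0, 0], [2, -2, -2, -1], [-1, 1, -1, 1]]

Let M have columns uj and N have columns wj. Then for every x, N [x]_W = x = M [x]_S, so P = N^(-1) M.
Since det N = -1, N^(-1) has integer entries; multiplying gives P = [[2, 1, 0, -1], [2, -1, 0, 0], [2, -2, -2, -1], [-1, 1, -1, 1]].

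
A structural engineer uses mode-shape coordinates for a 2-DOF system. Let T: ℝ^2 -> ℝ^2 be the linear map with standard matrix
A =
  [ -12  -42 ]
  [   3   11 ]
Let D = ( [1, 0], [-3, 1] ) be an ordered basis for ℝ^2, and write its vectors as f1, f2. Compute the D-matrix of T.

[[-3, 0], [3, 2]]

With P the matrix whose columns are f1, f2, [T]_D = P^(-1) A P.
Column by column: T(f1) = A f1 = [-12, 3]; its D-coordinates [-3, 3] give column 1.
Continuing for each basis vector yields [T]_D = [[-3, 0], [3, 2]].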